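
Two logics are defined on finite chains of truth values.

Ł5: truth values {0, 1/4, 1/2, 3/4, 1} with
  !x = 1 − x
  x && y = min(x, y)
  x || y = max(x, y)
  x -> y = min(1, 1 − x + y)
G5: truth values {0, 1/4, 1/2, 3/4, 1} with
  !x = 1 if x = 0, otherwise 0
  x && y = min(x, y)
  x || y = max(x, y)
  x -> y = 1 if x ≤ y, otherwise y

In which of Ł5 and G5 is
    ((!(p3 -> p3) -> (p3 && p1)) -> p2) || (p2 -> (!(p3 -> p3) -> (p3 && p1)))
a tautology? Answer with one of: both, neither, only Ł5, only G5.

In Ł5: every assignment gives 1 — tautology.
In G5: every assignment gives 1 — tautology.

both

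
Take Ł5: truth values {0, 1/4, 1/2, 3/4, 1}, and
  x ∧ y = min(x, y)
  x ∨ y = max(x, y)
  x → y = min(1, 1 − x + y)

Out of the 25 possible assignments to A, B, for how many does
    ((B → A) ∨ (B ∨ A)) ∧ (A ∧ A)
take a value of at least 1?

value 1: 5 assignments (counts)
value 3/4: 5 assignments
value 1/2: 5 assignments
value 1/4: 5 assignments
value 0: 5 assignments
So 5 of the 25 assignments meet the threshold.

5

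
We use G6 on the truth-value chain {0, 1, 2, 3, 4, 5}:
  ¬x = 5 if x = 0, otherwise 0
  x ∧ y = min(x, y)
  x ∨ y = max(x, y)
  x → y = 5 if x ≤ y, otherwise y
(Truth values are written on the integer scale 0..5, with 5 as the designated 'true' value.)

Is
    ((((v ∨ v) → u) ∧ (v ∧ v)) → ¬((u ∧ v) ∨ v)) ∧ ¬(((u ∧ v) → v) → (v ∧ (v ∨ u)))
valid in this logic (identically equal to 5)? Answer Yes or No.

Counterexample: take u = 0, v = 1.
v ∨ v = 1 ∨ 1 = 1
(v ∨ v) → u = 1 → 0 = 0
v ∧ v = 1 ∧ 1 = 1
((v ∨ v) → u) ∧ (v ∧ v) = 0 ∧ 1 = 0
u ∧ v = 0 ∧ 1 = 0
(u ∧ v) ∨ v = 0 ∨ 1 = 1
¬((u ∧ v) ∨ v) = ¬1 = 0
(((v ∨ v) → u) ∧ (v ∧ v)) → ¬((u ∧ v) ∨ v) = 0 → 0 = 5
u ∧ v = 0 ∧ 1 = 0
(u ∧ v) → v = 0 → 1 = 5
v ∨ u = 1 ∨ 0 = 1
v ∧ (v ∨ u) = 1 ∧ 1 = 1
((u ∧ v) → v) → (v ∧ (v ∨ u)) = 5 → 1 = 1
¬(((u ∧ v) → v) → (v ∧ (v ∨ u))) = ¬1 = 0
((((v ∨ v) → u) ∧ (v ∧ v)) → ¬((u ∧ v) ∨ v)) ∧ ¬(((u ∧ v) → v) → (v ∧ (v ∨ u))) = 5 ∧ 0 = 0
This gives 0 ≠ 5.

No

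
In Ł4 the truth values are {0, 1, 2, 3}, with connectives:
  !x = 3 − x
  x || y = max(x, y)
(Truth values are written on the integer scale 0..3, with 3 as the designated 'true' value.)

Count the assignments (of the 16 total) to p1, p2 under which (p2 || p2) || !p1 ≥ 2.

12

p1 = 0, p2 = 0 ↦ 3  ≥
p1 = 0, p2 = 1 ↦ 3  ≥
p1 = 0, p2 = 2 ↦ 3  ≥
p1 = 0, p2 = 3 ↦ 3  ≥
p1 = 1, p2 = 0 ↦ 2  ≥
p1 = 1, p2 = 1 ↦ 2  ≥
p1 = 1, p2 = 2 ↦ 2  ≥
p1 = 1, p2 = 3 ↦ 3  ≥
p1 = 2, p2 = 0 ↦ 1  <
p1 = 2, p2 = 1 ↦ 1  <
p1 = 2, p2 = 2 ↦ 2  ≥
p1 = 2, p2 = 3 ↦ 3  ≥
p1 = 3, p2 = 0 ↦ 0  <
p1 = 3, p2 = 1 ↦ 1  <
p1 = 3, p2 = 2 ↦ 2  ≥
p1 = 3, p2 = 3 ↦ 3  ≥
So 12 of the 16 assignments meet the threshold.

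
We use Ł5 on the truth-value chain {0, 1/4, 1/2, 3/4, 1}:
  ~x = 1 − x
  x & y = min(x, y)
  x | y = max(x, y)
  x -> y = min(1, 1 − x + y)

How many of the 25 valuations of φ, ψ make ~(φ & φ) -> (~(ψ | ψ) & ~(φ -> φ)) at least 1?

5

value 1: 5 assignments (counts)
value 3/4: 5 assignments
value 1/2: 5 assignments
value 1/4: 5 assignments
value 0: 5 assignments
So 5 of the 25 assignments meet the threshold.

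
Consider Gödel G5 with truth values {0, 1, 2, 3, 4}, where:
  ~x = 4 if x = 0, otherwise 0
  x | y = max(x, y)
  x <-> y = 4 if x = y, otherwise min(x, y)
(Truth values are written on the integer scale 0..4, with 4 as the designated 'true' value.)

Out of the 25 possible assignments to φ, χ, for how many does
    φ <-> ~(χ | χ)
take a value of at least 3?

6

value 4: 5 assignments (counts)
value 3: 1 assignment (counts)
value 2: 1 assignment
value 1: 1 assignment
value 0: 17 assignments
So 6 of the 25 assignments meet the threshold.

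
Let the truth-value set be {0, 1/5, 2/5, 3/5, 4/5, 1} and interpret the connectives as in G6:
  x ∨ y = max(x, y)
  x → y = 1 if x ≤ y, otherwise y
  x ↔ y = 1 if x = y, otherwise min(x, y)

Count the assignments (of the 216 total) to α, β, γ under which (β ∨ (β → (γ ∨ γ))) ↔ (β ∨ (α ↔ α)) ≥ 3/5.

198

value 1: 156 assignments (counts)
value 4/5: 24 assignments (counts)
value 3/5: 18 assignments (counts)
value 2/5: 12 assignments
value 1/5: 6 assignments
So 198 of the 216 assignments meet the threshold.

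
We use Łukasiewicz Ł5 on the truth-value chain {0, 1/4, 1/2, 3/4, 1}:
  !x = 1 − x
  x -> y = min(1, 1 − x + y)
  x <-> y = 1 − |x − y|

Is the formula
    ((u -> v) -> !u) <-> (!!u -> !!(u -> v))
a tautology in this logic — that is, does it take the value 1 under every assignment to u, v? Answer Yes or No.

No

Counterexample: take u = 1/4, v = 1/4.
u -> v = 1/4 -> 1/4 = 1
!u = !1/4 = 3/4
(u -> v) -> !u = 1 -> 3/4 = 3/4
!u = !1/4 = 3/4
!!u = !3/4 = 1/4
u -> v = 1/4 -> 1/4 = 1
!(u -> v) = !1 = 0
!!(u -> v) = !0 = 1
!!u -> !!(u -> v) = 1/4 -> 1 = 1
((u -> v) -> !u) <-> (!!u -> !!(u -> v)) = 3/4 <-> 1 = 3/4
This gives 3/4 ≠ 1.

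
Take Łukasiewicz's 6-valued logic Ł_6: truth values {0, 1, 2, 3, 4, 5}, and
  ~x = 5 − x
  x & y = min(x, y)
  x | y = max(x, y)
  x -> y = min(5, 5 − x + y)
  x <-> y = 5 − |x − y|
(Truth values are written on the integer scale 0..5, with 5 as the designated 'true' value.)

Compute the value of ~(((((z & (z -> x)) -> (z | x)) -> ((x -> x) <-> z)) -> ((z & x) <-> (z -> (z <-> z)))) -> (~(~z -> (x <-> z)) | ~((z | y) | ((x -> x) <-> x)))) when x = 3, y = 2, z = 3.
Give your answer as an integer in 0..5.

3

z -> x = 3 -> 3 = 5
z & (z -> x) = 3 & 5 = 3
z | x = 3 | 3 = 3
(z & (z -> x)) -> (z | x) = 3 -> 3 = 5
x -> x = 3 -> 3 = 5
(x -> x) <-> z = 5 <-> 3 = 3
((z & (z -> x)) -> (z | x)) -> ((x -> x) <-> z) = 5 -> 3 = 3
z & x = 3 & 3 = 3
z <-> z = 3 <-> 3 = 5
z -> (z <-> z) = 3 -> 5 = 5
(z & x) <-> (z -> (z <-> z)) = 3 <-> 5 = 3
(((z & (z -> x)) -> (z | x)) -> ((x -> x) <-> z)) -> ((z & x) <-> (z -> (z <-> z))) = 3 -> 3 = 5
~z = ~3 = 2
x <-> z = 3 <-> 3 = 5
~z -> (x <-> z) = 2 -> 5 = 5
~(~z -> (x <-> z)) = ~5 = 0
z | y = 3 | 2 = 3
x -> x = 3 -> 3 = 5
(x -> x) <-> x = 5 <-> 3 = 3
(z | y) | ((x -> x) <-> x) = 3 | 3 = 3
~((z | y) | ((x -> x) <-> x)) = ~3 = 2
~(~z -> (x <-> z)) | ~((z | y) | ((x -> x) <-> x)) = 0 | 2 = 2
((((z & (z -> x)) -> (z | x)) -> ((x -> x) <-> z)) -> ((z & x) <-> (z -> (z <-> z)))) -> (~(~z -> (x <-> z)) | ~((z | y) | ((x -> x) <-> x))) = 5 -> 2 = 2
~(((((z & (z -> x)) -> (z | x)) -> ((x -> x) <-> z)) -> ((z & x) <-> (z -> (z <-> z)))) -> (~(~z -> (x <-> z)) | ~((z | y) | ((x -> x) <-> x)))) = ~2 = 3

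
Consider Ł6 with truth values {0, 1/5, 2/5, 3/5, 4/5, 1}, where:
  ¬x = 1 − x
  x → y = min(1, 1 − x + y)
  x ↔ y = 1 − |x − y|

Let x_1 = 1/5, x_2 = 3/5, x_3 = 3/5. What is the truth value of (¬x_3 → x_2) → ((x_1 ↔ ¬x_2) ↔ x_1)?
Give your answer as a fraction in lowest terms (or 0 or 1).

¬x_3 = ¬3/5 = 2/5
¬x_3 → x_2 = 2/5 → 3/5 = 1
¬x_2 = ¬3/5 = 2/5
x_1 ↔ ¬x_2 = 1/5 ↔ 2/5 = 4/5
(x_1 ↔ ¬x_2) ↔ x_1 = 4/5 ↔ 1/5 = 2/5
(¬x_3 → x_2) → ((x_1 ↔ ¬x_2) ↔ x_1) = 1 → 2/5 = 2/5

2/5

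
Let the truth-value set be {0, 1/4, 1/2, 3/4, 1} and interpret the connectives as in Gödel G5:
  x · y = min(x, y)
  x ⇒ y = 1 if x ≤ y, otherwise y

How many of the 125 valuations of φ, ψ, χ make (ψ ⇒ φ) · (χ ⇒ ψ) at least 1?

35

value 1: 35 assignments (counts)
value 3/4: 7 assignments
value 1/2: 16 assignments
value 1/4: 27 assignments
value 0: 40 assignments
So 35 of the 125 assignments meet the threshold.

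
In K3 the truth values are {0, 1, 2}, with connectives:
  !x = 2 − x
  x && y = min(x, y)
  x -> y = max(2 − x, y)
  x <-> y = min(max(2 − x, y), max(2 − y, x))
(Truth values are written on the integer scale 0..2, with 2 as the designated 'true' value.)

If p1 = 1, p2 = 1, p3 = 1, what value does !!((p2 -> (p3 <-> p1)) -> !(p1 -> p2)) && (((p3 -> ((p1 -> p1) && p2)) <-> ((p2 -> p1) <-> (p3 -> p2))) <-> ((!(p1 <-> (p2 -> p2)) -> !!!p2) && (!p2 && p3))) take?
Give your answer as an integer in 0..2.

p3 <-> p1 = 1 <-> 1 = 1
p2 -> (p3 <-> p1) = 1 -> 1 = 1
p1 -> p2 = 1 -> 1 = 1
!(p1 -> p2) = !1 = 1
(p2 -> (p3 <-> p1)) -> !(p1 -> p2) = 1 -> 1 = 1
!((p2 -> (p3 <-> p1)) -> !(p1 -> p2)) = !1 = 1
!!((p2 -> (p3 <-> p1)) -> !(p1 -> p2)) = !1 = 1
p1 -> p1 = 1 -> 1 = 1
(p1 -> p1) && p2 = 1 && 1 = 1
p3 -> ((p1 -> p1) && p2) = 1 -> 1 = 1
p2 -> p1 = 1 -> 1 = 1
p3 -> p2 = 1 -> 1 = 1
(p2 -> p1) <-> (p3 -> p2) = 1 <-> 1 = 1
(p3 -> ((p1 -> p1) && p2)) <-> ((p2 -> p1) <-> (p3 -> p2)) = 1 <-> 1 = 1
p2 -> p2 = 1 -> 1 = 1
p1 <-> (p2 -> p2) = 1 <-> 1 = 1
!(p1 <-> (p2 -> p2)) = !1 = 1
!p2 = !1 = 1
!!p2 = !1 = 1
!!!p2 = !1 = 1
!(p1 <-> (p2 -> p2)) -> !!!p2 = 1 -> 1 = 1
!p2 = !1 = 1
!p2 && p3 = 1 && 1 = 1
(!(p1 <-> (p2 -> p2)) -> !!!p2) && (!p2 && p3) = 1 && 1 = 1
((p3 -> ((p1 -> p1) && p2)) <-> ((p2 -> p1) <-> (p3 -> p2))) <-> ((!(p1 <-> (p2 -> p2)) -> !!!p2) && (!p2 && p3)) = 1 <-> 1 = 1
!!((p2 -> (p3 <-> p1)) -> !(p1 -> p2)) && (((p3 -> ((p1 -> p1) && p2)) <-> ((p2 -> p1) <-> (p3 -> p2))) <-> ((!(p1 <-> (p2 -> p2)) -> !!!p2) && (!p2 && p3))) = 1 && 1 = 1

1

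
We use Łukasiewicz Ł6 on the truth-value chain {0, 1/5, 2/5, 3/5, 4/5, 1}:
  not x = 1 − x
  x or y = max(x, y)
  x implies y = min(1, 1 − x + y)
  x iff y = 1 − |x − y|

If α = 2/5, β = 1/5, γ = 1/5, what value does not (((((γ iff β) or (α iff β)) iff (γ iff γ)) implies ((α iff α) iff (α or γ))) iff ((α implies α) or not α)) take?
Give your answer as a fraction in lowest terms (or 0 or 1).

γ iff β = 1/5 iff 1/5 = 1
α iff β = 2/5 iff 1/5 = 4/5
(γ iff β) or (α iff β) = 1 or 4/5 = 1
γ iff γ = 1/5 iff 1/5 = 1
((γ iff β) or (α iff β)) iff (γ iff γ) = 1 iff 1 = 1
α iff α = 2/5 iff 2/5 = 1
α or γ = 2/5 or 1/5 = 2/5
(α iff α) iff (α or γ) = 1 iff 2/5 = 2/5
(((γ iff β) or (α iff β)) iff (γ iff γ)) implies ((α iff α) iff (α or γ)) = 1 implies 2/5 = 2/5
α implies α = 2/5 implies 2/5 = 1
not α = not 2/5 = 3/5
(α implies α) or not α = 1 or 3/5 = 1
((((γ iff β) or (α iff β)) iff (γ iff γ)) implies ((α iff α) iff (α or γ))) iff ((α implies α) or not α) = 2/5 iff 1 = 2/5
not (((((γ iff β) or (α iff β)) iff (γ iff γ)) implies ((α iff α) iff (α or γ))) iff ((α implies α) or not α)) = not 2/5 = 3/5

3/5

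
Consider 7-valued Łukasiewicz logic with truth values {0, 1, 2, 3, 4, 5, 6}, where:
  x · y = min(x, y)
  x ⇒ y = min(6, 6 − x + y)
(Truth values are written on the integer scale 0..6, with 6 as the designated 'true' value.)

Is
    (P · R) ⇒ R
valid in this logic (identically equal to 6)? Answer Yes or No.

Yes

At P = 3, R = 2, for instance:
P · R = 3 · 2 = 2
(P · R) ⇒ R = 2 ⇒ 2 = 6
and checking the remaining 48 assignments likewise gives ≥ 6 in every case.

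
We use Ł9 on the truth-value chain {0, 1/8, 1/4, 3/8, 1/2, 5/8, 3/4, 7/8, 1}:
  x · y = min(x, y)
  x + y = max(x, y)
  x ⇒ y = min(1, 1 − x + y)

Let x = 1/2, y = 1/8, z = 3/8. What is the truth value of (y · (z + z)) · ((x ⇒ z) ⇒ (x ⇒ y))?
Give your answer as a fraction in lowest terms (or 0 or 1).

z + z = 3/8 + 3/8 = 3/8
y · (z + z) = 1/8 · 3/8 = 1/8
x ⇒ z = 1/2 ⇒ 3/8 = 7/8
x ⇒ y = 1/2 ⇒ 1/8 = 5/8
(x ⇒ z) ⇒ (x ⇒ y) = 7/8 ⇒ 5/8 = 3/4
(y · (z + z)) · ((x ⇒ z) ⇒ (x ⇒ y)) = 1/8 · 3/4 = 1/8

1/8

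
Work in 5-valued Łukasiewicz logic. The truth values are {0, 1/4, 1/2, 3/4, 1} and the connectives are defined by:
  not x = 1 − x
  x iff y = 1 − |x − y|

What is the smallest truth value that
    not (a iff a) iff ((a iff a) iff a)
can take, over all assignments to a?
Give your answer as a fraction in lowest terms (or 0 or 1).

0

Take a = 1:
a iff a = 1 iff 1 = 1
not (a iff a) = not 1 = 0
a iff a = 1 iff 1 = 1
(a iff a) iff a = 1 iff 1 = 1
not (a iff a) iff ((a iff a) iff a) = 0 iff 1 = 0
No assignment yields a value below 0, so this is the minimum.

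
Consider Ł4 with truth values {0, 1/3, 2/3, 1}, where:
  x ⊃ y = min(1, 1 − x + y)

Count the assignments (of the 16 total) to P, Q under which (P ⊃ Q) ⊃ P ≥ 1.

P = 0, Q = 0 ↦ 0  <
P = 0, Q = 1/3 ↦ 0  <
P = 0, Q = 2/3 ↦ 0  <
P = 0, Q = 1 ↦ 0  <
P = 1/3, Q = 0 ↦ 2/3  <
P = 1/3, Q = 1/3 ↦ 1/3  <
P = 1/3, Q = 2/3 ↦ 1/3  <
P = 1/3, Q = 1 ↦ 1/3  <
P = 2/3, Q = 0 ↦ 1  ≥
P = 2/3, Q = 1/3 ↦ 1  ≥
P = 2/3, Q = 2/3 ↦ 2/3  <
P = 2/3, Q = 1 ↦ 2/3  <
P = 1, Q = 0 ↦ 1  ≥
P = 1, Q = 1/3 ↦ 1  ≥
P = 1, Q = 2/3 ↦ 1  ≥
P = 1, Q = 1 ↦ 1  ≥
So 6 of the 16 assignments meet the threshold.

6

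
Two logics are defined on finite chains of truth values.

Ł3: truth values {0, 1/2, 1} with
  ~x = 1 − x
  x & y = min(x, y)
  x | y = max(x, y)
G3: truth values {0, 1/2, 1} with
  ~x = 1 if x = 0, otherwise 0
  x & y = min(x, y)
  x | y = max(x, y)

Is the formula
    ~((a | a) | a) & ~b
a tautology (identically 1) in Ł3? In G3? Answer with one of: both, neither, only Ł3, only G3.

neither

In Ł3: at a = 0, b = 1/2 the value is 1/2 — not a tautology.
In G3: at a = 0, b = 1/2 the value is 0 — not a tautology.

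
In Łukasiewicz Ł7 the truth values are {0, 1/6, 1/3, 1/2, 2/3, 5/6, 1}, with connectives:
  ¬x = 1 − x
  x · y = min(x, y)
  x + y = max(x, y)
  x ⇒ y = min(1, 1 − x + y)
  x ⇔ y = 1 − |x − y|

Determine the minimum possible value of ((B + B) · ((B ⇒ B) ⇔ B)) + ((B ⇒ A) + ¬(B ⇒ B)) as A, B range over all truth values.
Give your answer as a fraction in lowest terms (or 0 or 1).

Take A = 0, B = 1/2:
B + B = 1/2 + 1/2 = 1/2
B ⇒ B = 1/2 ⇒ 1/2 = 1
(B ⇒ B) ⇔ B = 1 ⇔ 1/2 = 1/2
(B + B) · ((B ⇒ B) ⇔ B) = 1/2 · 1/2 = 1/2
B ⇒ A = 1/2 ⇒ 0 = 1/2
B ⇒ B = 1/2 ⇒ 1/2 = 1
¬(B ⇒ B) = ¬1 = 0
(B ⇒ A) + ¬(B ⇒ B) = 1/2 + 0 = 1/2
((B + B) · ((B ⇒ B) ⇔ B)) + ((B ⇒ A) + ¬(B ⇒ B)) = 1/2 + 1/2 = 1/2
No assignment yields a value below 1/2, so this is the minimum.

1/2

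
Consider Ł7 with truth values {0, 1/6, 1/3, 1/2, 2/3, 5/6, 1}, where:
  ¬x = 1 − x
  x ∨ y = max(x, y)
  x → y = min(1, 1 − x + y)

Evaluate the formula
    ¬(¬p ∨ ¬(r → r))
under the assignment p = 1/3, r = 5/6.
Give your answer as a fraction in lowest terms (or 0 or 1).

¬p = ¬1/3 = 2/3
r → r = 5/6 → 5/6 = 1
¬(r → r) = ¬1 = 0
¬p ∨ ¬(r → r) = 2/3 ∨ 0 = 2/3
¬(¬p ∨ ¬(r → r)) = ¬2/3 = 1/3

1/3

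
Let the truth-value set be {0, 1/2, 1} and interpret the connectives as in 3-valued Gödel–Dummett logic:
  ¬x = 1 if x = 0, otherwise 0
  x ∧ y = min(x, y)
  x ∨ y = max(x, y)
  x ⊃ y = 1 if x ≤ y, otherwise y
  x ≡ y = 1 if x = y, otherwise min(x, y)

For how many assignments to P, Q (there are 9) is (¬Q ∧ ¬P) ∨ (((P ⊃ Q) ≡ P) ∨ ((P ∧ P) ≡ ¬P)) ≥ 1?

P = 0, Q = 0 ↦ 1  ≥
P = 0, Q = 1/2 ↦ 0  <
P = 0, Q = 1 ↦ 0  <
P = 1/2, Q = 0 ↦ 0  <
P = 1/2, Q = 1/2 ↦ 1/2  <
P = 1/2, Q = 1 ↦ 1/2  <
P = 1, Q = 0 ↦ 0  <
P = 1, Q = 1/2 ↦ 1/2  <
P = 1, Q = 1 ↦ 1  ≥
So 2 of the 9 assignments meet the threshold.

2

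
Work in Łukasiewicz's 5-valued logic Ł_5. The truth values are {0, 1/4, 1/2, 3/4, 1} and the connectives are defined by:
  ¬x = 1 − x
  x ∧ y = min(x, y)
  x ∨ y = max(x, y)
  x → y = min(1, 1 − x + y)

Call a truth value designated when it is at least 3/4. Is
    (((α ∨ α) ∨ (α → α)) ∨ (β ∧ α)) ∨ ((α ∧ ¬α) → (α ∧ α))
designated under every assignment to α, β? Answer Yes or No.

At α = 1/4, β = 0, for instance:
α ∨ α = 1/4 ∨ 1/4 = 1/4
α → α = 1/4 → 1/4 = 1
(α ∨ α) ∨ (α → α) = 1/4 ∨ 1 = 1
β ∧ α = 0 ∧ 1/4 = 0
((α ∨ α) ∨ (α → α)) ∨ (β ∧ α) = 1 ∨ 0 = 1
¬α = ¬1/4 = 3/4
α ∧ ¬α = 1/4 ∧ 3/4 = 1/4
α ∧ α = 1/4 ∧ 1/4 = 1/4
(α ∧ ¬α) → (α ∧ α) = 1/4 → 1/4 = 1
(((α ∨ α) ∨ (α → α)) ∨ (β ∧ α)) ∨ ((α ∧ ¬α) → (α ∧ α)) = 1 ∨ 1 = 1
and checking the remaining 24 assignments likewise gives ≥ 3/4 in every case.

Yes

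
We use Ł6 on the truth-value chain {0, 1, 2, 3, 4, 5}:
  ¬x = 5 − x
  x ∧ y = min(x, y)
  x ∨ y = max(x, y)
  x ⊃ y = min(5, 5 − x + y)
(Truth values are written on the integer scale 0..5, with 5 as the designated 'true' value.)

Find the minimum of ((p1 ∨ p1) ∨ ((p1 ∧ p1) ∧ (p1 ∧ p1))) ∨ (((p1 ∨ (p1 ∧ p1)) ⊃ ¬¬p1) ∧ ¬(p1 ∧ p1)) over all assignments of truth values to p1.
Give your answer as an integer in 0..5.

Take p1 = 2:
p1 ∨ p1 = 2 ∨ 2 = 2
p1 ∧ p1 = 2 ∧ 2 = 2
p1 ∧ p1 = 2 ∧ 2 = 2
(p1 ∧ p1) ∧ (p1 ∧ p1) = 2 ∧ 2 = 2
(p1 ∨ p1) ∨ ((p1 ∧ p1) ∧ (p1 ∧ p1)) = 2 ∨ 2 = 2
p1 ∧ p1 = 2 ∧ 2 = 2
p1 ∨ (p1 ∧ p1) = 2 ∨ 2 = 2
¬p1 = ¬2 = 3
¬¬p1 = ¬3 = 2
(p1 ∨ (p1 ∧ p1)) ⊃ ¬¬p1 = 2 ⊃ 2 = 5
p1 ∧ p1 = 2 ∧ 2 = 2
¬(p1 ∧ p1) = ¬2 = 3
((p1 ∨ (p1 ∧ p1)) ⊃ ¬¬p1) ∧ ¬(p1 ∧ p1) = 5 ∧ 3 = 3
((p1 ∨ p1) ∨ ((p1 ∧ p1) ∧ (p1 ∧ p1))) ∨ (((p1 ∨ (p1 ∧ p1)) ⊃ ¬¬p1) ∧ ¬(p1 ∧ p1)) = 2 ∨ 3 = 3
No assignment yields a value below 3, so this is the minimum.

3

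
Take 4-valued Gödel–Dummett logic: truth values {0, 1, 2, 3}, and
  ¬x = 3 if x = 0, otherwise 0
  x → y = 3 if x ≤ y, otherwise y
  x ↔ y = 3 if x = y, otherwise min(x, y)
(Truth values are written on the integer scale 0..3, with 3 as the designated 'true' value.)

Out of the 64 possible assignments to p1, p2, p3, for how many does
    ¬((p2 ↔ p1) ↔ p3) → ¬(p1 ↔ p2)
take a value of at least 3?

54

value 3: 54 assignments (counts)
value 0: 10 assignments
So 54 of the 64 assignments meet the threshold.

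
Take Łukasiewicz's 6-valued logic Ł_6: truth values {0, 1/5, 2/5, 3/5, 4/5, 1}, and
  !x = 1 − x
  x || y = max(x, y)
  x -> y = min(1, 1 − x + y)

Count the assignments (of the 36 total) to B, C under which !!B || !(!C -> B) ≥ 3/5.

value 1: 7 assignments (counts)
value 4/5: 8 assignments (counts)
value 3/5: 9 assignments (counts)
value 2/5: 7 assignments
value 1/5: 4 assignments
value 0: 1 assignment
So 24 of the 36 assignments meet the threshold.

24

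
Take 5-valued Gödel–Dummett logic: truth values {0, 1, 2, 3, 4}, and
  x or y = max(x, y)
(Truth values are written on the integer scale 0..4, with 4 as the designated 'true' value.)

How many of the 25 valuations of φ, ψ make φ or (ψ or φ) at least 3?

value 4: 9 assignments (counts)
value 3: 7 assignments (counts)
value 2: 5 assignments
value 1: 3 assignments
value 0: 1 assignment
So 16 of the 25 assignments meet the threshold.

16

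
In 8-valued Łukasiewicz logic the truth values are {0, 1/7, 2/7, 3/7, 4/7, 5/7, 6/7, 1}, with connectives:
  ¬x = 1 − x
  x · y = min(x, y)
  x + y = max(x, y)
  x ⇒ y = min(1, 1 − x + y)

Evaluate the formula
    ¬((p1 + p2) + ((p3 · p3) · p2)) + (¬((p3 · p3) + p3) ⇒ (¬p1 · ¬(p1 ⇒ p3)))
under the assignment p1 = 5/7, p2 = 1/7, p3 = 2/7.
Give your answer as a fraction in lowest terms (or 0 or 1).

4/7

p1 + p2 = 5/7 + 1/7 = 5/7
p3 · p3 = 2/7 · 2/7 = 2/7
(p3 · p3) · p2 = 2/7 · 1/7 = 1/7
(p1 + p2) + ((p3 · p3) · p2) = 5/7 + 1/7 = 5/7
¬((p1 + p2) + ((p3 · p3) · p2)) = ¬5/7 = 2/7
p3 · p3 = 2/7 · 2/7 = 2/7
(p3 · p3) + p3 = 2/7 + 2/7 = 2/7
¬((p3 · p3) + p3) = ¬2/7 = 5/7
¬p1 = ¬5/7 = 2/7
p1 ⇒ p3 = 5/7 ⇒ 2/7 = 4/7
¬(p1 ⇒ p3) = ¬4/7 = 3/7
¬p1 · ¬(p1 ⇒ p3) = 2/7 · 3/7 = 2/7
¬((p3 · p3) + p3) ⇒ (¬p1 · ¬(p1 ⇒ p3)) = 5/7 ⇒ 2/7 = 4/7
¬((p1 + p2) + ((p3 · p3) · p2)) + (¬((p3 · p3) + p3) ⇒ (¬p1 · ¬(p1 ⇒ p3))) = 2/7 + 4/7 = 4/7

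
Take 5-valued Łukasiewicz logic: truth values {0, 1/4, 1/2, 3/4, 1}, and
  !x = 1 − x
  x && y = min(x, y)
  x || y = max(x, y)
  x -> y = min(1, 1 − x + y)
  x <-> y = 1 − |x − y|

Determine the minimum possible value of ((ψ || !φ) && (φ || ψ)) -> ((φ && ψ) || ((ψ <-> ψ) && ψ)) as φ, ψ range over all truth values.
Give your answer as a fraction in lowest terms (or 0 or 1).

1/2

Take φ = 1/2, ψ = 0:
!φ = !1/2 = 1/2
ψ || !φ = 0 || 1/2 = 1/2
φ || ψ = 1/2 || 0 = 1/2
(ψ || !φ) && (φ || ψ) = 1/2 && 1/2 = 1/2
φ && ψ = 1/2 && 0 = 0
ψ <-> ψ = 0 <-> 0 = 1
(ψ <-> ψ) && ψ = 1 && 0 = 0
(φ && ψ) || ((ψ <-> ψ) && ψ) = 0 || 0 = 0
((ψ || !φ) && (φ || ψ)) -> ((φ && ψ) || ((ψ <-> ψ) && ψ)) = 1/2 -> 0 = 1/2
No assignment yields a value below 1/2, so this is the minimum.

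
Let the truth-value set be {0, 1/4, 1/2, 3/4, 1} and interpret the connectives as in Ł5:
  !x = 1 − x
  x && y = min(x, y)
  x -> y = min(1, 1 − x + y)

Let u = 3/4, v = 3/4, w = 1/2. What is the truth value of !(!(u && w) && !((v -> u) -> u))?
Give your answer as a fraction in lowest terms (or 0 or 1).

3/4

u && w = 3/4 && 1/2 = 1/2
!(u && w) = !1/2 = 1/2
v -> u = 3/4 -> 3/4 = 1
(v -> u) -> u = 1 -> 3/4 = 3/4
!((v -> u) -> u) = !3/4 = 1/4
!(u && w) && !((v -> u) -> u) = 1/2 && 1/4 = 1/4
!(!(u && w) && !((v -> u) -> u)) = !1/4 = 3/4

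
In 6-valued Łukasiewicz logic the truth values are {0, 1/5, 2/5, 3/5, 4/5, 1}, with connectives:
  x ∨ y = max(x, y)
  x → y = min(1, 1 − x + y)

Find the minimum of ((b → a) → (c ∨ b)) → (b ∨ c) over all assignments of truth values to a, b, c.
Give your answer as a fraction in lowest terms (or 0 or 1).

3/5

Take a = 0, b = 2/5, c = 0:
b → a = 2/5 → 0 = 3/5
c ∨ b = 0 ∨ 2/5 = 2/5
(b → a) → (c ∨ b) = 3/5 → 2/5 = 4/5
b ∨ c = 2/5 ∨ 0 = 2/5
((b → a) → (c ∨ b)) → (b ∨ c) = 4/5 → 2/5 = 3/5
No assignment yields a value below 3/5, so this is the minimum.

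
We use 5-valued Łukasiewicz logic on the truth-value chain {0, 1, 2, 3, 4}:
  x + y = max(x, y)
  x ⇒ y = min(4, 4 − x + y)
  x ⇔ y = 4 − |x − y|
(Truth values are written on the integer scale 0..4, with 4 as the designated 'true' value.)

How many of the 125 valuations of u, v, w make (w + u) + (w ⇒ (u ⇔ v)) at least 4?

111

value 4: 111 assignments (counts)
value 3: 13 assignments
value 2: 1 assignment
So 111 of the 125 assignments meet the threshold.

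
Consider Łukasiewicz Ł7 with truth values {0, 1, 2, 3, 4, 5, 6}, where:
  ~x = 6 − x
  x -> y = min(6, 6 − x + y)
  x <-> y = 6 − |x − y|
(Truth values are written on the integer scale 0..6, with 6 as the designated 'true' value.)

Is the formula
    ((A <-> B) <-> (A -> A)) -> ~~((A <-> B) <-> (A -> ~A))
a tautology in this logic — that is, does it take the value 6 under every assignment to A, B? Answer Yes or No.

Counterexample: take A = 4, B = 4.
A <-> B = 4 <-> 4 = 6
A -> A = 4 -> 4 = 6
(A <-> B) <-> (A -> A) = 6 <-> 6 = 6
A <-> B = 4 <-> 4 = 6
~A = ~4 = 2
A -> ~A = 4 -> 2 = 4
(A <-> B) <-> (A -> ~A) = 6 <-> 4 = 4
~((A <-> B) <-> (A -> ~A)) = ~4 = 2
~~((A <-> B) <-> (A -> ~A)) = ~2 = 4
((A <-> B) <-> (A -> A)) -> ~~((A <-> B) <-> (A -> ~A)) = 6 -> 4 = 4
This gives 4 ≠ 6.

No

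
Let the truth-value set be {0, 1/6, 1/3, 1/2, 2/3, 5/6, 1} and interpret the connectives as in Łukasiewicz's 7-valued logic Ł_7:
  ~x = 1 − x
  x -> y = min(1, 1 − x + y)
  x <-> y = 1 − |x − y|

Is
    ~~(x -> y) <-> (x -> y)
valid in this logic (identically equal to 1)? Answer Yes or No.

Yes

At x = 1/6, y = 1, for instance:
x -> y = 1/6 -> 1 = 1
~(x -> y) = ~1 = 0
~~(x -> y) = ~0 = 1
~~(x -> y) <-> (x -> y) = 1 <-> 1 = 1
and checking the remaining 48 assignments likewise gives ≥ 1 in every case.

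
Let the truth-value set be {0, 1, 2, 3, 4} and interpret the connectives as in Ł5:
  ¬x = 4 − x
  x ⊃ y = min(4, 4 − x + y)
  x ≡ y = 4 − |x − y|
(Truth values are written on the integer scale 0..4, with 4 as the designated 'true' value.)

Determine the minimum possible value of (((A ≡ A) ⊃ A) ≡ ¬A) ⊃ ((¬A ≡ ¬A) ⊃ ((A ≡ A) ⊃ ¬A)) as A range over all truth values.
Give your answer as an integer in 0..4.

Take A = 2:
A ≡ A = 2 ≡ 2 = 4
(A ≡ A) ⊃ A = 4 ⊃ 2 = 2
¬A = ¬2 = 2
((A ≡ A) ⊃ A) ≡ ¬A = 2 ≡ 2 = 4
¬A = ¬2 = 2
¬A = ¬2 = 2
¬A ≡ ¬A = 2 ≡ 2 = 4
A ≡ A = 2 ≡ 2 = 4
¬A = ¬2 = 2
(A ≡ A) ⊃ ¬A = 4 ⊃ 2 = 2
(¬A ≡ ¬A) ⊃ ((A ≡ A) ⊃ ¬A) = 4 ⊃ 2 = 2
(((A ≡ A) ⊃ A) ≡ ¬A) ⊃ ((¬A ≡ ¬A) ⊃ ((A ≡ A) ⊃ ¬A)) = 4 ⊃ 2 = 2
No assignment yields a value below 2, so this is the minimum.

2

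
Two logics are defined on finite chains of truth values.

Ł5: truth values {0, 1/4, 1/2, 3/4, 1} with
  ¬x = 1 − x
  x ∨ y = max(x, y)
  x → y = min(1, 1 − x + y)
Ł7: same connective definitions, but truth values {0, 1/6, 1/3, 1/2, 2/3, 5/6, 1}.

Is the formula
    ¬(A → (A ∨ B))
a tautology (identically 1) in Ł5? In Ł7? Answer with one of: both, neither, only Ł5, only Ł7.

neither

In Ł5: at A = 0, B = 0 the value is 0 — not a tautology.
In Ł7: at A = 0, B = 0 the value is 0 — not a tautology.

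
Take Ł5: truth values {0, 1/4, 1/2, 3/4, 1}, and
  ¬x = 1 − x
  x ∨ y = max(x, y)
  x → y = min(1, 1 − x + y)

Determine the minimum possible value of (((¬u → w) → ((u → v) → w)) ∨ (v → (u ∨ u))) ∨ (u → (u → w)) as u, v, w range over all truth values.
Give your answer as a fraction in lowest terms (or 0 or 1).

Take u = 3/4, v = 1, w = 0:
¬u = ¬3/4 = 1/4
¬u → w = 1/4 → 0 = 3/4
u → v = 3/4 → 1 = 1
(u → v) → w = 1 → 0 = 0
(¬u → w) → ((u → v) → w) = 3/4 → 0 = 1/4
u ∨ u = 3/4 ∨ 3/4 = 3/4
v → (u ∨ u) = 1 → 3/4 = 3/4
((¬u → w) → ((u → v) → w)) ∨ (v → (u ∨ u)) = 1/4 ∨ 3/4 = 3/4
u → w = 3/4 → 0 = 1/4
u → (u → w) = 3/4 → 1/4 = 1/2
(((¬u → w) → ((u → v) → w)) ∨ (v → (u ∨ u))) ∨ (u → (u → w)) = 3/4 ∨ 1/2 = 3/4
No assignment yields a value below 3/4, so this is the minimum.

3/4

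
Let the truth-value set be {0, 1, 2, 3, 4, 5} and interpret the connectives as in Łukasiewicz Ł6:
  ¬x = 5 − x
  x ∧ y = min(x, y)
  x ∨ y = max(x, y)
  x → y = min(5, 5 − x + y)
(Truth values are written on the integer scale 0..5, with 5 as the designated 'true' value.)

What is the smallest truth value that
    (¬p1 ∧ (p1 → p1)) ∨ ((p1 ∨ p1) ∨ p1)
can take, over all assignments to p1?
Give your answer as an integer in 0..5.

3

Take p1 = 2:
¬p1 = ¬2 = 3
p1 → p1 = 2 → 2 = 5
¬p1 ∧ (p1 → p1) = 3 ∧ 5 = 3
p1 ∨ p1 = 2 ∨ 2 = 2
(p1 ∨ p1) ∨ p1 = 2 ∨ 2 = 2
(¬p1 ∧ (p1 → p1)) ∨ ((p1 ∨ p1) ∨ p1) = 3 ∨ 2 = 3
No assignment yields a value below 3, so this is the minimum.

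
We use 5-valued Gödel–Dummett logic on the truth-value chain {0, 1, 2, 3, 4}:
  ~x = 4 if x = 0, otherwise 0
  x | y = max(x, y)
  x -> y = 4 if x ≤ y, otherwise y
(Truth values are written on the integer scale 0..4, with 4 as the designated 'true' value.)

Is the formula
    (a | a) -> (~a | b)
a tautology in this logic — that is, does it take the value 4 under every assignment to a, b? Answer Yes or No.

No

Counterexample: take a = 1, b = 0.
a | a = 1 | 1 = 1
~a = ~1 = 0
~a | b = 0 | 0 = 0
(a | a) -> (~a | b) = 1 -> 0 = 0
This gives 0 ≠ 4.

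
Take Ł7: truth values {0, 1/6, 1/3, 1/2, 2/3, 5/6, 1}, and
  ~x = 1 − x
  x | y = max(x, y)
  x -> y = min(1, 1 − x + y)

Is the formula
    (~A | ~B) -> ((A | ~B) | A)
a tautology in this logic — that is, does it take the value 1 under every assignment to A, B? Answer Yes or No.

No

Counterexample: take A = 0, B = 1/6.
~A = ~0 = 1
~B = ~1/6 = 5/6
~A | ~B = 1 | 5/6 = 1
~B = ~1/6 = 5/6
A | ~B = 0 | 5/6 = 5/6
(A | ~B) | A = 5/6 | 0 = 5/6
(~A | ~B) -> ((A | ~B) | A) = 1 -> 5/6 = 5/6
This gives 5/6 ≠ 1.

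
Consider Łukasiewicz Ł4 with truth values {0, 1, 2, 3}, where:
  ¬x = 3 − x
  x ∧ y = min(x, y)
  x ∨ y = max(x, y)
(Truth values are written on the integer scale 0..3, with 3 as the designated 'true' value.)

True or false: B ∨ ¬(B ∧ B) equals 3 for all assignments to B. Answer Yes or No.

Counterexample: take B = 1.
B ∧ B = 1 ∧ 1 = 1
¬(B ∧ B) = ¬1 = 2
B ∨ ¬(B ∧ B) = 1 ∨ 2 = 2
This gives 2 ≠ 3.

No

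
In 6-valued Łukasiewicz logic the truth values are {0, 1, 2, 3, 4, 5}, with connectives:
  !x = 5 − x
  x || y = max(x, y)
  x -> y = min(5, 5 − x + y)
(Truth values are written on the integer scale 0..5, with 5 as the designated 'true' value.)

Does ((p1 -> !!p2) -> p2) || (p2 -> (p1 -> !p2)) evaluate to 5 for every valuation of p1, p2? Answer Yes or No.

Counterexample: take p1 = 3, p2 = 4.
!p2 = !4 = 1
!!p2 = !1 = 4
p1 -> !!p2 = 3 -> 4 = 5
(p1 -> !!p2) -> p2 = 5 -> 4 = 4
!p2 = !4 = 1
p1 -> !p2 = 3 -> 1 = 3
p2 -> (p1 -> !p2) = 4 -> 3 = 4
((p1 -> !!p2) -> p2) || (p2 -> (p1 -> !p2)) = 4 || 4 = 4
This gives 4 ≠ 5.

No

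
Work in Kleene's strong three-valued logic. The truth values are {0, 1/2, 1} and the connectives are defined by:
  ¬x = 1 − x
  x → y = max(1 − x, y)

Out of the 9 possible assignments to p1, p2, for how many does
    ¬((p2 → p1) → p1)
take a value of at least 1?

p1 = 0, p2 = 0 ↦ 1  ≥
p1 = 0, p2 = 1/2 ↦ 1/2  <
p1 = 0, p2 = 1 ↦ 0  <
p1 = 1/2, p2 = 0 ↦ 1/2  <
p1 = 1/2, p2 = 1/2 ↦ 1/2  <
p1 = 1/2, p2 = 1 ↦ 1/2  <
p1 = 1, p2 = 0 ↦ 0  <
p1 = 1, p2 = 1/2 ↦ 0  <
p1 = 1, p2 = 1 ↦ 0  <
So 1 of the 9 assignments meets the threshold.

1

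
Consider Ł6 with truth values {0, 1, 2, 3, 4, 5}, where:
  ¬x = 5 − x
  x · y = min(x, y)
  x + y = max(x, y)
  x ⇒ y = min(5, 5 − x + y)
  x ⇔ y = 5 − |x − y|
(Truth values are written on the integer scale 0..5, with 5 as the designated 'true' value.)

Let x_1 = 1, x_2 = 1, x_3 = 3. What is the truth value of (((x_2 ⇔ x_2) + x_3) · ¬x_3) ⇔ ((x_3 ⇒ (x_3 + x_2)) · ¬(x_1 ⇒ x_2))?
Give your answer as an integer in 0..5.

x_2 ⇔ x_2 = 1 ⇔ 1 = 5
(x_2 ⇔ x_2) + x_3 = 5 + 3 = 5
¬x_3 = ¬3 = 2
((x_2 ⇔ x_2) + x_3) · ¬x_3 = 5 · 2 = 2
x_3 + x_2 = 3 + 1 = 3
x_3 ⇒ (x_3 + x_2) = 3 ⇒ 3 = 5
x_1 ⇒ x_2 = 1 ⇒ 1 = 5
¬(x_1 ⇒ x_2) = ¬5 = 0
(x_3 ⇒ (x_3 + x_2)) · ¬(x_1 ⇒ x_2) = 5 · 0 = 0
(((x_2 ⇔ x_2) + x_3) · ¬x_3) ⇔ ((x_3 ⇒ (x_3 + x_2)) · ¬(x_1 ⇒ x_2)) = 2 ⇔ 0 = 3

3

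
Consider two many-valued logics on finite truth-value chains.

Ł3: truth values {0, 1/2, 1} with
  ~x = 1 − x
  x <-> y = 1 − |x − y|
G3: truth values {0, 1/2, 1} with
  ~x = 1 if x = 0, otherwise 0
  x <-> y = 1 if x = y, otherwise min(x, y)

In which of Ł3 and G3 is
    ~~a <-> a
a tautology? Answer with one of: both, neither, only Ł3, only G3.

In Ł3: every assignment gives 1 — tautology.
In G3: at a = 1/2 the value is 1/2 — not a tautology.

only Ł3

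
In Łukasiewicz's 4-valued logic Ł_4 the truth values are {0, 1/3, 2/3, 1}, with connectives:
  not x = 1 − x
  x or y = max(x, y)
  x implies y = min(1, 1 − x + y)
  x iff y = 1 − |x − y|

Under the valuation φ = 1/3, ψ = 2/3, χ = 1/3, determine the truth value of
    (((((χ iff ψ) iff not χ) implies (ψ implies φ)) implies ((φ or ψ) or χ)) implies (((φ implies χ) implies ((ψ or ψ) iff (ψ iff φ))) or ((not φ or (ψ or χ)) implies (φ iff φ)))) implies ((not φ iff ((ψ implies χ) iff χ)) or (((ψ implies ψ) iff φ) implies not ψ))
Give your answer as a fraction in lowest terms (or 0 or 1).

χ iff ψ = 1/3 iff 2/3 = 2/3
not χ = not 1/3 = 2/3
(χ iff ψ) iff not χ = 2/3 iff 2/3 = 1
ψ implies φ = 2/3 implies 1/3 = 2/3
((χ iff ψ) iff not χ) implies (ψ implies φ) = 1 implies 2/3 = 2/3
φ or ψ = 1/3 or 2/3 = 2/3
(φ or ψ) or χ = 2/3 or 1/3 = 2/3
(((χ iff ψ) iff not χ) implies (ψ implies φ)) implies ((φ or ψ) or χ) = 2/3 implies 2/3 = 1
φ implies χ = 1/3 implies 1/3 = 1
ψ or ψ = 2/3 or 2/3 = 2/3
ψ iff φ = 2/3 iff 1/3 = 2/3
(ψ or ψ) iff (ψ iff φ) = 2/3 iff 2/3 = 1
(φ implies χ) implies ((ψ or ψ) iff (ψ iff φ)) = 1 implies 1 = 1
not φ = not 1/3 = 2/3
ψ or χ = 2/3 or 1/3 = 2/3
not φ or (ψ or χ) = 2/3 or 2/3 = 2/3
φ iff φ = 1/3 iff 1/3 = 1
(not φ or (ψ or χ)) implies (φ iff φ) = 2/3 implies 1 = 1
((φ implies χ) implies ((ψ or ψ) iff (ψ iff φ))) or ((not φ or (ψ or χ)) implies (φ iff φ)) = 1 or 1 = 1
((((χ iff ψ) iff not χ) implies (ψ implies φ)) implies ((φ or ψ) or χ)) implies (((φ implies χ) implies ((ψ or ψ) iff (ψ iff φ))) or ((not φ or (ψ or χ)) implies (φ iff φ))) = 1 implies 1 = 1
not φ = not 1/3 = 2/3
ψ implies χ = 2/3 implies 1/3 = 2/3
(ψ implies χ) iff χ = 2/3 iff 1/3 = 2/3
not φ iff ((ψ implies χ) iff χ) = 2/3 iff 2/3 = 1
ψ implies ψ = 2/3 implies 2/3 = 1
(ψ implies ψ) iff φ = 1 iff 1/3 = 1/3
not ψ = not 2/3 = 1/3
((ψ implies ψ) iff φ) implies not ψ = 1/3 implies 1/3 = 1
(not φ iff ((ψ implies χ) iff χ)) or (((ψ implies ψ) iff φ) implies not ψ) = 1 or 1 = 1
(((((χ iff ψ) iff not χ) implies (ψ implies φ)) implies ((φ or ψ) or χ)) implies (((φ implies χ) implies ((ψ or ψ) iff (ψ iff φ))) or ((not φ or (ψ or χ)) implies (φ iff φ)))) implies ((not φ iff ((ψ implies χ) iff χ)) or (((ψ implies ψ) iff φ) implies not ψ)) = 1 implies 1 = 1

1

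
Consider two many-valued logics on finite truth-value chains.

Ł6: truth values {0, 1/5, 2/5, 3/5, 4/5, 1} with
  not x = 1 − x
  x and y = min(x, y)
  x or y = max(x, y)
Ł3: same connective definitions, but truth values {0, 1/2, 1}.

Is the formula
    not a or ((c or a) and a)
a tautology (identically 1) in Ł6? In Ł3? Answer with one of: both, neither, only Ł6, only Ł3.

neither

In Ł6: at a = 1/5, c = 0 the value is 4/5 — not a tautology.
In Ł3: at a = 1/2, c = 0 the value is 1/2 — not a tautology.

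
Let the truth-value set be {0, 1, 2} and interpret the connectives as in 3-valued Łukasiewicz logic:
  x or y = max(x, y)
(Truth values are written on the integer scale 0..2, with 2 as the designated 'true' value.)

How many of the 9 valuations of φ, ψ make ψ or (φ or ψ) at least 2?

φ = 0, ψ = 0 ↦ 0  <
φ = 0, ψ = 1 ↦ 1  <
φ = 0, ψ = 2 ↦ 2  ≥
φ = 1, ψ = 0 ↦ 1  <
φ = 1, ψ = 1 ↦ 1  <
φ = 1, ψ = 2 ↦ 2  ≥
φ = 2, ψ = 0 ↦ 2  ≥
φ = 2, ψ = 1 ↦ 2  ≥
φ = 2, ψ = 2 ↦ 2  ≥
So 5 of the 9 assignments meet the threshold.

5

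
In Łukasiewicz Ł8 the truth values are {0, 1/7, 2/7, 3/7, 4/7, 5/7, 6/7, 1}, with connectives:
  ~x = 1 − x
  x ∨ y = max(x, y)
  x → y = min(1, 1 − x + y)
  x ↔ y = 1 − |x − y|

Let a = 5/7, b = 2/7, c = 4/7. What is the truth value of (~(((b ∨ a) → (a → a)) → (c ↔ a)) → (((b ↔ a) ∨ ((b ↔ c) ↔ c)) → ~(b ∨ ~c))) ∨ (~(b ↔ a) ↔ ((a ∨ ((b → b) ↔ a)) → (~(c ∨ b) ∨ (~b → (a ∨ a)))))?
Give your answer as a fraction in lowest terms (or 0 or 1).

b ∨ a = 2/7 ∨ 5/7 = 5/7
a → a = 5/7 → 5/7 = 1
(b ∨ a) → (a → a) = 5/7 → 1 = 1
c ↔ a = 4/7 ↔ 5/7 = 6/7
((b ∨ a) → (a → a)) → (c ↔ a) = 1 → 6/7 = 6/7
~(((b ∨ a) → (a → a)) → (c ↔ a)) = ~6/7 = 1/7
b ↔ a = 2/7 ↔ 5/7 = 4/7
b ↔ c = 2/7 ↔ 4/7 = 5/7
(b ↔ c) ↔ c = 5/7 ↔ 4/7 = 6/7
(b ↔ a) ∨ ((b ↔ c) ↔ c) = 4/7 ∨ 6/7 = 6/7
~c = ~4/7 = 3/7
b ∨ ~c = 2/7 ∨ 3/7 = 3/7
~(b ∨ ~c) = ~3/7 = 4/7
((b ↔ a) ∨ ((b ↔ c) ↔ c)) → ~(b ∨ ~c) = 6/7 → 4/7 = 5/7
~(((b ∨ a) → (a → a)) → (c ↔ a)) → (((b ↔ a) ∨ ((b ↔ c) ↔ c)) → ~(b ∨ ~c)) = 1/7 → 5/7 = 1
b ↔ a = 2/7 ↔ 5/7 = 4/7
~(b ↔ a) = ~4/7 = 3/7
b → b = 2/7 → 2/7 = 1
(b → b) ↔ a = 1 ↔ 5/7 = 5/7
a ∨ ((b → b) ↔ a) = 5/7 ∨ 5/7 = 5/7
c ∨ b = 4/7 ∨ 2/7 = 4/7
~(c ∨ b) = ~4/7 = 3/7
~b = ~2/7 = 5/7
a ∨ a = 5/7 ∨ 5/7 = 5/7
~b → (a ∨ a) = 5/7 → 5/7 = 1
~(c ∨ b) ∨ (~b → (a ∨ a)) = 3/7 ∨ 1 = 1
(a ∨ ((b → b) ↔ a)) → (~(c ∨ b) ∨ (~b → (a ∨ a))) = 5/7 → 1 = 1
~(b ↔ a) ↔ ((a ∨ ((b → b) ↔ a)) → (~(c ∨ b) ∨ (~b → (a ∨ a)))) = 3/7 ↔ 1 = 3/7
(~(((b ∨ a) → (a → a)) → (c ↔ a)) → (((b ↔ a) ∨ ((b ↔ c) ↔ c)) → ~(b ∨ ~c))) ∨ (~(b ↔ a) ↔ ((a ∨ ((b → b) ↔ a)) → (~(c ∨ b) ∨ (~b → (a ∨ a))))) = 1 ∨ 3/7 = 1

1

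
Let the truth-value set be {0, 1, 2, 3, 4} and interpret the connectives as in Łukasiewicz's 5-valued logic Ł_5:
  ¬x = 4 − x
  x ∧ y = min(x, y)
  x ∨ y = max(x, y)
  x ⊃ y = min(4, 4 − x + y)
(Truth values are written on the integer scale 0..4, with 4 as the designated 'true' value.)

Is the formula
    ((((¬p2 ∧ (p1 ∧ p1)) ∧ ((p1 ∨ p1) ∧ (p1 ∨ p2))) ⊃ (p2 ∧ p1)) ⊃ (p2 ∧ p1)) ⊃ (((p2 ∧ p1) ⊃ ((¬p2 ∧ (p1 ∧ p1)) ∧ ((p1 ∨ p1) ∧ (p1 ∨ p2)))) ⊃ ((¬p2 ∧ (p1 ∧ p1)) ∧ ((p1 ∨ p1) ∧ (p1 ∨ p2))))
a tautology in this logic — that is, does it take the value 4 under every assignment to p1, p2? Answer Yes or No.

Yes

At p1 = 1, p2 = 2, for instance:
¬p2 = ¬2 = 2
p1 ∧ p1 = 1 ∧ 1 = 1
¬p2 ∧ (p1 ∧ p1) = 2 ∧ 1 = 1
p1 ∨ p1 = 1 ∨ 1 = 1
p1 ∨ p2 = 1 ∨ 2 = 2
(p1 ∨ p1) ∧ (p1 ∨ p2) = 1 ∧ 2 = 1
(¬p2 ∧ (p1 ∧ p1)) ∧ ((p1 ∨ p1) ∧ (p1 ∨ p2)) = 1 ∧ 1 = 1
p2 ∧ p1 = 2 ∧ 1 = 1
((¬p2 ∧ (p1 ∧ p1)) ∧ ((p1 ∨ p1) ∧ (p1 ∨ p2))) ⊃ (p2 ∧ p1) = 1 ⊃ 1 = 4
(((¬p2 ∧ (p1 ∧ p1)) ∧ ((p1 ∨ p1) ∧ (p1 ∨ p2))) ⊃ (p2 ∧ p1)) ⊃ (p2 ∧ p1) = 4 ⊃ 1 = 1
(p2 ∧ p1) ⊃ ((¬p2 ∧ (p1 ∧ p1)) ∧ ((p1 ∨ p1) ∧ (p1 ∨ p2))) = 1 ⊃ 1 = 4
((p2 ∧ p1) ⊃ ((¬p2 ∧ (p1 ∧ p1)) ∧ ((p1 ∨ p1) ∧ (p1 ∨ p2)))) ⊃ ((¬p2 ∧ (p1 ∧ p1)) ∧ ((p1 ∨ p1) ∧ (p1 ∨ p2))) = 4 ⊃ 1 = 1
((((¬p2 ∧ (p1 ∧ p1)) ∧ ((p1 ∨ p1) ∧ (p1 ∨ p2))) ⊃ (p2 ∧ p1)) ⊃ (p2 ∧ p1)) ⊃ (((p2 ∧ p1) ⊃ ((¬p2 ∧ (p1 ∧ p1)) ∧ ((p1 ∨ p1) ∧ (p1 ∨ p2)))) ⊃ ((¬p2 ∧ (p1 ∧ p1)) ∧ ((p1 ∨ p1) ∧ (p1 ∨ p2)))) = 1 ⊃ 1 = 4
and checking the remaining 24 assignments likewise gives ≥ 4 in every case.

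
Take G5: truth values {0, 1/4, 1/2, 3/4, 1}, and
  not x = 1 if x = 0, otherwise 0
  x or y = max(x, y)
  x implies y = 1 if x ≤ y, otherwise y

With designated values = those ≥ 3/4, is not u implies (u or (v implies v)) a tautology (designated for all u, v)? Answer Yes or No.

At u = 1/4, v = 0, for instance:
not u = not 1/4 = 0
v implies v = 0 implies 0 = 1
u or (v implies v) = 1/4 or 1 = 1
not u implies (u or (v implies v)) = 0 implies 1 = 1
and checking the remaining 24 assignments likewise gives ≥ 3/4 in every case.

Yes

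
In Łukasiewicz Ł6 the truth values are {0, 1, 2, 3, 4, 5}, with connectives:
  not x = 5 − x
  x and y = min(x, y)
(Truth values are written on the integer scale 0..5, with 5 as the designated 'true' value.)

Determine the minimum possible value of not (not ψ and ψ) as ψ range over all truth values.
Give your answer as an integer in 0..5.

3

Take ψ = 2:
not ψ = not 2 = 3
not ψ and ψ = 3 and 2 = 2
not (not ψ and ψ) = not 2 = 3
No assignment yields a value below 3, so this is the minimum.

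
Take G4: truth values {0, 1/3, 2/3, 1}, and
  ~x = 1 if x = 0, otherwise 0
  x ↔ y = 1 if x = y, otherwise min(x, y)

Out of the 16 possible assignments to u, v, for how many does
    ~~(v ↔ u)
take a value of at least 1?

u = 0, v = 0 ↦ 1  ≥
u = 0, v = 1/3 ↦ 0  <
u = 0, v = 2/3 ↦ 0  <
u = 0, v = 1 ↦ 0  <
u = 1/3, v = 0 ↦ 0  <
u = 1/3, v = 1/3 ↦ 1  ≥
u = 1/3, v = 2/3 ↦ 1  ≥
u = 1/3, v = 1 ↦ 1  ≥
u = 2/3, v = 0 ↦ 0  <
u = 2/3, v = 1/3 ↦ 1  ≥
u = 2/3, v = 2/3 ↦ 1  ≥
u = 2/3, v = 1 ↦ 1  ≥
u = 1, v = 0 ↦ 0  <
u = 1, v = 1/3 ↦ 1  ≥
u = 1, v = 2/3 ↦ 1  ≥
u = 1, v = 1 ↦ 1  ≥
So 10 of the 16 assignments meet the threshold.

10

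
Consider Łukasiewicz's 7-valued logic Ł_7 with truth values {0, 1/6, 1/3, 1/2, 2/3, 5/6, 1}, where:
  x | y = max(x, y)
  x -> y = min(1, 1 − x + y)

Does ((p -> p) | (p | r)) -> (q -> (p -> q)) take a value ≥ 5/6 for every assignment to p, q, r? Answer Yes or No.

Yes

At p = 1, q = 1/3, r = 1, for instance:
p -> p = 1 -> 1 = 1
p | r = 1 | 1 = 1
(p -> p) | (p | r) = 1 | 1 = 1
p -> q = 1 -> 1/3 = 1/3
q -> (p -> q) = 1/3 -> 1/3 = 1
((p -> p) | (p | r)) -> (q -> (p -> q)) = 1 -> 1 = 1
and checking the remaining 342 assignments likewise gives ≥ 5/6 in every case.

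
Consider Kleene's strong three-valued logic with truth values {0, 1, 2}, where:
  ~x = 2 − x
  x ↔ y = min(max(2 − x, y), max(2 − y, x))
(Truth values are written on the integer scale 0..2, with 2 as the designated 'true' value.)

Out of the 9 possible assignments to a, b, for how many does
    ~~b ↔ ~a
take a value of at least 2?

2

a = 0, b = 0 ↦ 0  <
a = 0, b = 1 ↦ 1  <
a = 0, b = 2 ↦ 2  ≥
a = 1, b = 0 ↦ 1  <
a = 1, b = 1 ↦ 1  <
a = 1, b = 2 ↦ 1  <
a = 2, b = 0 ↦ 2  ≥
a = 2, b = 1 ↦ 1  <
a = 2, b = 2 ↦ 0  <
So 2 of the 9 assignments meet the threshold.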